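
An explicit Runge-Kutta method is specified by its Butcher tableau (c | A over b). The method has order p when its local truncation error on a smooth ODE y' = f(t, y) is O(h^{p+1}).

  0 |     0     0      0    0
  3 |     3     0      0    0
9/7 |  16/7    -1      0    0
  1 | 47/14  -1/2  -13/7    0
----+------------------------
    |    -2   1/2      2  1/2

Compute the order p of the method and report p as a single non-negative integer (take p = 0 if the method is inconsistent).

1

b = (-2, 1/2, 2, 1/2)
c = (0, 3, 9/7, 1)
Ac = (0, 0, -3, -381/98)
Σ b_i: (-2)·1 + 1/2·1 + 2·1 + 1/2·1 = 1 ✓
b·c: 1/2·3 + 2·9/7 + 1/2·1 = 32/7 ≠ 1/2 ⇒ order 1.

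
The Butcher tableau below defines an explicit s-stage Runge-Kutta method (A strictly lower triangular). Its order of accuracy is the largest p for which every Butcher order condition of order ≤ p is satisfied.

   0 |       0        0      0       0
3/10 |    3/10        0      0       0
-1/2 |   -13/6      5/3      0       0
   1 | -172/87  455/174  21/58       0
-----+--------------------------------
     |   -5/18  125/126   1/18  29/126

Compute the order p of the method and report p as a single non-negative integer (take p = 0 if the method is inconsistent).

4

b = (-5/18, 125/126, 1/18, 29/126)
c = (0, 3/10, -1/2, 1)
Ac = (0, 0, 1/2, 35/58)
Σ b_i: (-5/18)·1 + 125/126·1 + 1/18·1 + 29/126·1 = 1 ✓
b·c: 125/126·3/10 + 1/18·(-1/2) + 29/126·1 = 1/2 ✓
b·c²: 125/126·9/100 + 1/18·1/4 + 29/126·1 = 1/3 ✓
b·Ac: 1/18·1/2 + 29/126·35/58 = 1/6 ✓
b·c³: 125/126·27/1000 + 1/18·(-1/8) + 29/126·1 = 1/4 ✓
b·(c∘Ac): 1/18·(-1/4) + 29/126·35/58 = 1/8 ✓
b·Ac²: 1/18·3/20 + 29/126·189/580 = 1/12 ✓
b·A²c: 29/126·21/116 = 1/24 ✓; 4 stages ⇒ order 4.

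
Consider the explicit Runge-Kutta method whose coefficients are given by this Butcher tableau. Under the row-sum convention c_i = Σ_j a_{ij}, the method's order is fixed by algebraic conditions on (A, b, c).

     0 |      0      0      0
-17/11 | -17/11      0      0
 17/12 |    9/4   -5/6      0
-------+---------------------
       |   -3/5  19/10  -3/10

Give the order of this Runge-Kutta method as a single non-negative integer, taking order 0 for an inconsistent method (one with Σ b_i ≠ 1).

b = (-3/5, 19/10, -3/10)
c = (0, -17/11, 17/12)
Ac = (0, 0, 85/66)
Σ b_i: (-3/5)·1 + 19/10·1 + (-3/10)·1 = 1 ✓
b·c: 19/10·(-17/11) + (-3/10)·17/12 = -1479/440 ≠ 1/2 ⇒ order 1.

1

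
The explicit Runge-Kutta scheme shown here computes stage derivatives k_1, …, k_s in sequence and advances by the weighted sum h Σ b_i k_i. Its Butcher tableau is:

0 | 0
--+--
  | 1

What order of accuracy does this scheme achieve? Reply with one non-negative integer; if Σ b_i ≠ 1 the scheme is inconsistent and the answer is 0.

b = (1)
c = (0)
Σ b_i: 1·1 = 1 ✓; 1 stage ⇒ order 1.

1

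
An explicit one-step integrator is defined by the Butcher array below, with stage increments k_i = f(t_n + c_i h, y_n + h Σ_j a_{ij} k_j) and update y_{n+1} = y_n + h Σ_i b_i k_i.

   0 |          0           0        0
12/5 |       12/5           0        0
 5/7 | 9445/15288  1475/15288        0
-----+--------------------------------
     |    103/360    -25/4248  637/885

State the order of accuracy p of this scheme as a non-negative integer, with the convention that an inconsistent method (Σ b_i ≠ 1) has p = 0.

b = (103/360, -25/4248, 637/885)
c = (0, 12/5, 5/7)
Ac = (0, 0, 295/1274)
Σ b_i: 103/360·1 + (-25/4248)·1 + 637/885·1 = 1 ✓
b·c: (-25/4248)·12/5 + 637/885·5/7 = 1/2 ✓
b·c²: (-25/4248)·144/25 + 637/885·25/49 = 1/3 ✓
b·Ac: 637/885·295/1274 = 1/6 ✓; 3 stages ⇒ order 3.

3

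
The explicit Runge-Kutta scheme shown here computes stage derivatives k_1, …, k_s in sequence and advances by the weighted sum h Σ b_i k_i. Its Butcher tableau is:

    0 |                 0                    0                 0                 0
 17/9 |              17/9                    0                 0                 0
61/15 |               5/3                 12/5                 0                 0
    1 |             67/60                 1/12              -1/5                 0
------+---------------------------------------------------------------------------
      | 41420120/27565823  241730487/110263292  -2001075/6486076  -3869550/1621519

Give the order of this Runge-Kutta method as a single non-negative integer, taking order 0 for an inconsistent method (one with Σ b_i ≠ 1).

3

b = (41420120/27565823, 241730487/110263292, -2001075/6486076, -3869550/1621519)
c = (0, 17/9, 61/15, 1)
Ac = (0, 0, 68/15, -1771/2700)
Σ b_i: 41420120/27565823·1 + 241730487/110263292·1 + (-2001075/6486076)·1 + (-3869550/1621519)·1 = 1 ✓
b·c: 241730487/110263292·17/9 + (-2001075/6486076)·61/15 + (-3869550/1621519)·1 = 1/2 ✓
b·c²: 241730487/110263292·289/81 + (-2001075/6486076)·3721/225 + (-3869550/1621519)·1 = 1/3 ✓
b·Ac: (-2001075/6486076)·68/15 + (-3869550/1621519)·(-1771/2700) = 1/6 ✓
b·c³: 241730487/110263292·4913/729 + (-2001075/6486076)·226981/3375 + (-3869550/1621519)·1 = -1220123273/145936710 ≠ 1/4 ⇒ order 3.
b·(c∘Ac): (-2001075/6486076)·4148/225 + (-3869550/1621519)·(-1771/2700) = -40107565/9729114 ≠ 1/8
b·Ac²: (-2001075/6486076)·1156/135 + (-3869550/1621519)·(-365743/121500) = 1988402707/437810130 ≠ 1/12
b·A²c: (-3869550/1621519)·(-68/75) = 3508392/1621519 ≠ 1/24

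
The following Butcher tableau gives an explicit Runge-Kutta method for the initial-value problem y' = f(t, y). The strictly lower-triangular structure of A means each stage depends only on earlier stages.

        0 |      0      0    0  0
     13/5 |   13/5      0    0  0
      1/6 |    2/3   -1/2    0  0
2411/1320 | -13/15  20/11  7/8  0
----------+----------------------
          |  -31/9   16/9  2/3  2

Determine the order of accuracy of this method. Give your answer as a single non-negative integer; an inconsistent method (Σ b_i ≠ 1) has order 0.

b = (-31/9, 16/9, 2/3, 2)
c = (0, 13/5, 1/6, 2411/1320)
Ac = (0, 0, -13/10, 2573/528)
Σ b_i: (-31/9)·1 + 16/9·1 + 2/3·1 + 2·1 = 1 ✓
b·c: 16/9·13/5 + 2/3·1/6 + 2·2411/1320 = 369/44 ≠ 1/2 ⇒ order 1.

1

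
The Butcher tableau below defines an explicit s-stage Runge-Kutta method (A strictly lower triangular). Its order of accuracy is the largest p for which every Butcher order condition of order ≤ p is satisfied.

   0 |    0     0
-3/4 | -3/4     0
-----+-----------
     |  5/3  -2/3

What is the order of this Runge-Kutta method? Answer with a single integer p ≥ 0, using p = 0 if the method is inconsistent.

2

b = (5/3, -2/3)
c = (0, -3/4)
Σ b_i: 5/3·1 + (-2/3)·1 = 1 ✓
b·c: (-2/3)·(-3/4) = 1/2 ✓; 2 stages ⇒ order 2.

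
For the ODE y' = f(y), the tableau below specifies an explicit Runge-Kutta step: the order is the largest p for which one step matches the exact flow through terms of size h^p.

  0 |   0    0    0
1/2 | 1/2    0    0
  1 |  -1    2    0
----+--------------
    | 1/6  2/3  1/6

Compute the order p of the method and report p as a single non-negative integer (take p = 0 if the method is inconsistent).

3

b = (1/6, 2/3, 1/6)
c = (0, 1/2, 1)
Ac = (0, 0, 1)
Σ b_i: 1/6·1 + 2/3·1 + 1/6·1 = 1 ✓
b·c: 2/3·1/2 + 1/6·1 = 1/2 ✓
b·c²: 2/3·1/4 + 1/6·1 = 1/3 ✓
b·Ac: 1/6·1 = 1/6 ✓; 3 stages ⇒ order 3.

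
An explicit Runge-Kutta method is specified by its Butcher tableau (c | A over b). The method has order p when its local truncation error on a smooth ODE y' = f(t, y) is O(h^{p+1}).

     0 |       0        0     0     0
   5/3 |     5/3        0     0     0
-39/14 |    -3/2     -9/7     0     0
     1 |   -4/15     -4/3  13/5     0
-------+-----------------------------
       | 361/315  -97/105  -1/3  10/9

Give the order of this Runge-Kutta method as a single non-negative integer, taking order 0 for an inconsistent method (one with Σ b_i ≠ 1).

b = (361/315, -97/105, -1/3, 10/9)
c = (0, 5/3, -39/14, 1)
Ac = (0, 0, -15/7, -5963/630)
Σ b_i: 361/315·1 + (-97/105)·1 + (-1/3)·1 + 10/9·1 = 1 ✓
b·c: (-97/105)·5/3 + (-1/3)·(-39/14) + 10/9·1 = 1/2 ✓
b·c²: (-97/105)·25/9 + (-1/3)·1521/196 + 10/9·1 = -21389/5292 ≠ 1/3 ⇒ order 2.
b·Ac: (-1/3)·(-15/7) + 10/9·(-5963/630) = -794/81 ≠ 1/6

2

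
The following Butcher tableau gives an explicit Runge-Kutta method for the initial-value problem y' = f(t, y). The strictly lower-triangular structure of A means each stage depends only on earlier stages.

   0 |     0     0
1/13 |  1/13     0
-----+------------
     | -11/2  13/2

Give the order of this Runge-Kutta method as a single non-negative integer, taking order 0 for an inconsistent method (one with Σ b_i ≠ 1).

2

b = (-11/2, 13/2)
c = (0, 1/13)
Σ b_i: (-11/2)·1 + 13/2·1 = 1 ✓
b·c: 13/2·1/13 = 1/2 ✓; 2 stages ⇒ order 2.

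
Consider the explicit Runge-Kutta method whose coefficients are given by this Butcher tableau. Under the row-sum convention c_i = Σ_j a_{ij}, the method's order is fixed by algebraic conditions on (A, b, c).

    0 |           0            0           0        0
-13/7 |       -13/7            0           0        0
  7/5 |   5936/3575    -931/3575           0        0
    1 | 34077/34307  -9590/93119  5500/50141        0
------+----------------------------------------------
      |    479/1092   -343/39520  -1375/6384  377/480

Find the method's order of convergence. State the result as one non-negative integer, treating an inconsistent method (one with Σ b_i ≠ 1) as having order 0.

4

b = (479/1092, -343/39520, -1375/6384, 377/480)
c = (0, -13/7, 7/5, 1)
Ac = (0, 0, 133/275, 10/29)
Σ b_i: 479/1092·1 + (-343/39520)·1 + (-1375/6384)·1 + 377/480·1 = 1 ✓
b·c: (-343/39520)·(-13/7) + (-1375/6384)·7/5 + 377/480·1 = 1/2 ✓
b·c²: (-343/39520)·169/49 + (-1375/6384)·49/25 + 377/480·1 = 1/3 ✓
b·Ac: (-1375/6384)·133/275 + 377/480·10/29 = 1/6 ✓
b·c³: (-343/39520)·(-2197/343) + (-1375/6384)·343/125 + 377/480·1 = 1/4 ✓
b·(c∘Ac): (-1375/6384)·931/1375 + 377/480·10/29 = 1/8 ✓
b·Ac²: (-1375/6384)·(-247/275) + 377/480·(-370/2639) = 1/12 ✓
b·A²c: 377/480·20/377 = 1/24 ✓; 4 stages ⇒ order 4.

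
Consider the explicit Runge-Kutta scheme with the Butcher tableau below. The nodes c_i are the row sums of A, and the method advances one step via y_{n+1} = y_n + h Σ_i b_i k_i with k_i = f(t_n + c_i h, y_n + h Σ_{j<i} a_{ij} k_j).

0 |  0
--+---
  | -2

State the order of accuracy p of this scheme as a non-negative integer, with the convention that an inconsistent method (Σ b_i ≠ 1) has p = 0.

0

b = (-2)
c = (0)
Σ b_i: (-2)·1 = -2 ≠ 1 ⇒ order 0.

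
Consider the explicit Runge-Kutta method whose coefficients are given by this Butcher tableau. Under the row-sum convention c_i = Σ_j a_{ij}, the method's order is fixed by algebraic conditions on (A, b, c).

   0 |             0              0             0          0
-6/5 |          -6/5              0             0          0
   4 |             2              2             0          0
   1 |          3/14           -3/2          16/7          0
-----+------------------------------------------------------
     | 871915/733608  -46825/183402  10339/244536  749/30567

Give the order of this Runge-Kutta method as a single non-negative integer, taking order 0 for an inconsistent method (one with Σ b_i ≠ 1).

b = (871915/733608, -46825/183402, 10339/244536, 749/30567)
c = (0, -6/5, 4, 1)
Ac = (0, 0, -12/5, 383/35)
Σ b_i: 871915/733608·1 + (-46825/183402)·1 + 10339/244536·1 + 749/30567·1 = 1 ✓
b·c: (-46825/183402)·(-6/5) + 10339/244536·4 + 749/30567·1 = 1/2 ✓
b·c²: (-46825/183402)·36/25 + 10339/244536·16 + 749/30567·1 = 1/3 ✓
b·Ac: 10339/244536·(-12/5) + 749/30567·383/35 = 1/6 ✓
b·c³: (-46825/183402)·(-216/125) + 10339/244536·64 + 749/30567·1 = 484733/152835 ≠ 1/4 ⇒ order 3.
b·(c∘Ac): 10339/244536·(-48/5) + 749/30567·383/35 = -21053/152835 ≠ 1/8
b·Ac²: 10339/244536·72/25 + 749/30567·6022/175 = 147481/152835 ≠ 1/12
b·A²c: 749/30567·(-192/35) = -6848/50945 ≠ 1/24

3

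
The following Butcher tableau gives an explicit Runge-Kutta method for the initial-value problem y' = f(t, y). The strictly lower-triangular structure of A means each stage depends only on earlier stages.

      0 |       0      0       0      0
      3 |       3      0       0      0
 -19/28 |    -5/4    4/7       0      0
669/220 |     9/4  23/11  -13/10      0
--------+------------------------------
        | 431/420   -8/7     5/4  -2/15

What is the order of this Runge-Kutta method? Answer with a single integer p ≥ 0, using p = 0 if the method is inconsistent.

1

b = (431/420, -8/7, 5/4, -2/15)
c = (0, 3, -19/28, 669/220)
Ac = (0, 0, 12/7, 22037/3080)
Σ b_i: 431/420·1 + (-8/7)·1 + 5/4·1 + (-2/15)·1 = 1 ✓
b·c: (-8/7)·3 + 5/4·(-19/28) + (-2/15)·669/220 = -144213/30800 ≠ 1/2 ⇒ order 1.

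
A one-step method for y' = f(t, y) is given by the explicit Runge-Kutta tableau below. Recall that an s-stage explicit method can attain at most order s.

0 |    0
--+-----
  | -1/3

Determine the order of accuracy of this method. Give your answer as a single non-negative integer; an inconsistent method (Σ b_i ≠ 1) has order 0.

b = (-1/3)
c = (0)
Σ b_i: (-1/3)·1 = -1/3 ≠ 1 ⇒ order 0.

0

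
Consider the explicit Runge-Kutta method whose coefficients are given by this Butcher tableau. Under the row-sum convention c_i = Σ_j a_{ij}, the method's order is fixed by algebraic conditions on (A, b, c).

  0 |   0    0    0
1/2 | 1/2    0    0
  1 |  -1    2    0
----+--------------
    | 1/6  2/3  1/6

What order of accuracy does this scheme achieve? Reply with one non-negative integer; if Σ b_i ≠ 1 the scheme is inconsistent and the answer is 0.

3

b = (1/6, 2/3, 1/6)
c = (0, 1/2, 1)
Ac = (0, 0, 1)
Σ b_i: 1/6·1 + 2/3·1 + 1/6·1 = 1 ✓
b·c: 2/3·1/2 + 1/6·1 = 1/2 ✓
b·c²: 2/3·1/4 + 1/6·1 = 1/3 ✓
b·Ac: 1/6·1 = 1/6 ✓; 3 stages ⇒ order 3.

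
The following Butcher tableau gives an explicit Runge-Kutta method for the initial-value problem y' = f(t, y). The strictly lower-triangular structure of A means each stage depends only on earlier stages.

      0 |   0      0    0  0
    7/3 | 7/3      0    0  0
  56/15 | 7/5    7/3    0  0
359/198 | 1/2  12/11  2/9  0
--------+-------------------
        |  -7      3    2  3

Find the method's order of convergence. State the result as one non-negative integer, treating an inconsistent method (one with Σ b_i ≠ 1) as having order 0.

b = (-7, 3, 2, 3)
c = (0, 7/3, 56/15, 359/198)
Ac = (0, 0, 49/9, 5012/1485)
Σ b_i: (-7)·1 + 3·1 + 2·1 + 3·1 = 1 ✓
b·c: 3·7/3 + 2·56/15 + 3·359/198 = 6569/330 ≠ 1/2 ⇒ order 1.

1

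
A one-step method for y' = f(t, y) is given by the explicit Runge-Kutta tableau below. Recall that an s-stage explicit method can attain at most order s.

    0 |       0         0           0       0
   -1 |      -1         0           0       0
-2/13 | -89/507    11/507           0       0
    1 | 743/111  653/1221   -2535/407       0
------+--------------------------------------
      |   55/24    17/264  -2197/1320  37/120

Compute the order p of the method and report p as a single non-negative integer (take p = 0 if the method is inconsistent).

4

b = (55/24, 17/264, -2197/1320, 37/120)
c = (0, -1, -2/13, 1)
Ac = (0, 0, -11/507, 47/111)
Σ b_i: 55/24·1 + 17/264·1 + (-2197/1320)·1 + 37/120·1 = 1 ✓
b·c: 17/264·(-1) + (-2197/1320)·(-2/13) + 37/120·1 = 1/2 ✓
b·c²: 17/264·1 + (-2197/1320)·4/169 + 37/120·1 = 1/3 ✓
b·Ac: (-2197/1320)·(-11/507) + 37/120·47/111 = 1/6 ✓
b·c³: 17/264·(-1) + (-2197/1320)·(-8/2197) + 37/120·1 = 1/4 ✓
b·(c∘Ac): (-2197/1320)·22/6591 + 37/120·47/111 = 1/8 ✓
b·Ac²: (-2197/1320)·11/507 + 37/120·43/111 = 1/12 ✓
b·A²c: 37/120·5/37 = 1/24 ✓; 4 stages ⇒ order 4.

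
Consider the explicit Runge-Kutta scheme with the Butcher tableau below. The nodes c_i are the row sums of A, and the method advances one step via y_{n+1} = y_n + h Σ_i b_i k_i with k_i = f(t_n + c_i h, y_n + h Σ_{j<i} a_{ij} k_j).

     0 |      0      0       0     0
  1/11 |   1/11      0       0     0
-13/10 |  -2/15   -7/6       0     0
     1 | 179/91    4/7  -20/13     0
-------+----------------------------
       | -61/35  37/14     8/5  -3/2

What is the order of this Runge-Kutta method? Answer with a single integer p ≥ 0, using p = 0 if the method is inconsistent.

b = (-61/35, 37/14, 8/5, -3/2)
c = (0, 1/11, -13/10, 1)
Ac = (0, 0, -7/66, 158/77)
Σ b_i: (-61/35)·1 + 37/14·1 + 8/5·1 + (-3/2)·1 = 1 ✓
b·c: 37/14·1/11 + 8/5·(-13/10) + (-3/2)·1 = -6429/1925 ≠ 1/2 ⇒ order 1.

1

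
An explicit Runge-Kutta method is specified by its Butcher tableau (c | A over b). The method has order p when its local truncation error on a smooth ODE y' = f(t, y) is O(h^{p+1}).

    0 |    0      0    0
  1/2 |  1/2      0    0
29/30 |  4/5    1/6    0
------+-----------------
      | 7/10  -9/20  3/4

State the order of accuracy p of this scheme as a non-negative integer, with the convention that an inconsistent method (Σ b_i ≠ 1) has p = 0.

b = (7/10, -9/20, 3/4)
c = (0, 1/2, 29/30)
Ac = (0, 0, 1/12)
Σ b_i: 7/10·1 + (-9/20)·1 + 3/4·1 = 1 ✓
b·c: (-9/20)·1/2 + 3/4·29/30 = 1/2 ✓
b·c²: (-9/20)·1/4 + 3/4·841/900 = 353/600 ≠ 1/3 ⇒ order 2.
b·Ac: 3/4·1/12 = 1/16 ≠ 1/6

2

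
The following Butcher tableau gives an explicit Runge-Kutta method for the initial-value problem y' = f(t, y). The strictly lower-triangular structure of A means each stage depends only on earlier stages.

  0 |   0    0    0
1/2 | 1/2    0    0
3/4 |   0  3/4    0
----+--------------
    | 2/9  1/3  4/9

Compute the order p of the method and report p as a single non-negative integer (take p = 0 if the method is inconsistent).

3

b = (2/9, 1/3, 4/9)
c = (0, 1/2, 3/4)
Ac = (0, 0, 3/8)
Σ b_i: 2/9·1 + 1/3·1 + 4/9·1 = 1 ✓
b·c: 1/3·1/2 + 4/9·3/4 = 1/2 ✓
b·c²: 1/3·1/4 + 4/9·9/16 = 1/3 ✓
b·Ac: 4/9·3/8 = 1/6 ✓; 3 stages ⇒ order 3.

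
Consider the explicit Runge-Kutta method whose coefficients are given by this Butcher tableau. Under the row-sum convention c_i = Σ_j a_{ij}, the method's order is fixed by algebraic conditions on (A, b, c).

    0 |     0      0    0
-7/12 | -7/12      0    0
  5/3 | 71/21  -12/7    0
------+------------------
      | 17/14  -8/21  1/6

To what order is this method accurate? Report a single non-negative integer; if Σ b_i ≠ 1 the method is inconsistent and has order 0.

3

b = (17/14, -8/21, 1/6)
c = (0, -7/12, 5/3)
Ac = (0, 0, 1)
Σ b_i: 17/14·1 + (-8/21)·1 + 1/6·1 = 1 ✓
b·c: (-8/21)·(-7/12) + 1/6·5/3 = 1/2 ✓
b·c²: (-8/21)·49/144 + 1/6·25/9 = 1/3 ✓
b·Ac: 1/6·1 = 1/6 ✓; 3 stages ⇒ order 3.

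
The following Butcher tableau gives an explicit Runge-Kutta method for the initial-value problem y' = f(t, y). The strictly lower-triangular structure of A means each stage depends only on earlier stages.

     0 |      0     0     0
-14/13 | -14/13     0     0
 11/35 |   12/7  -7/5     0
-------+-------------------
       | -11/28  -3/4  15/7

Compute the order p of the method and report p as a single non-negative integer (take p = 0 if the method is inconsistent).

b = (-11/28, -3/4, 15/7)
c = (0, -14/13, 11/35)
Ac = (0, 0, 98/65)
Σ b_i: (-11/28)·1 + (-3/4)·1 + 15/7·1 = 1 ✓
b·c: (-3/4)·(-14/13) + 15/7·11/35 = 1887/1274 ≠ 1/2 ⇒ order 1.

1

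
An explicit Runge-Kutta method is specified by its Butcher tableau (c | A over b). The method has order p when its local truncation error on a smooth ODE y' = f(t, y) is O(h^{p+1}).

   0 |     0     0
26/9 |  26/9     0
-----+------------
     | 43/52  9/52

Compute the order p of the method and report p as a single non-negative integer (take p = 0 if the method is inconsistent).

b = (43/52, 9/52)
c = (0, 26/9)
Σ b_i: 43/52·1 + 9/52·1 = 1 ✓
b·c: 9/52·26/9 = 1/2 ✓; 2 stages ⇒ order 2.

2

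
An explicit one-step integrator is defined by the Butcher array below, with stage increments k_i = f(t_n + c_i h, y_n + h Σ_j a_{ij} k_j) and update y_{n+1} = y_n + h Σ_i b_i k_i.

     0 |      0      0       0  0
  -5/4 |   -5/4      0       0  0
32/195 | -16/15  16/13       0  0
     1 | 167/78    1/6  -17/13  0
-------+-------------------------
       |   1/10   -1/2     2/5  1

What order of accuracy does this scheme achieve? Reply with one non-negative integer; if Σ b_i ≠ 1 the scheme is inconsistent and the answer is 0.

b = (1/10, -1/2, 2/5, 1)
c = (0, -5/4, 32/195, 1)
Ac = (0, 0, -20/13, -2859/6760)
Σ b_i: 1/10·1 + (-1/2)·1 + 2/5·1 + 1·1 = 1 ✓
b·c: (-1/2)·(-5/4) + 2/5·32/195 + 1·1 = 13187/7800 ≠ 1/2 ⇒ order 1.

1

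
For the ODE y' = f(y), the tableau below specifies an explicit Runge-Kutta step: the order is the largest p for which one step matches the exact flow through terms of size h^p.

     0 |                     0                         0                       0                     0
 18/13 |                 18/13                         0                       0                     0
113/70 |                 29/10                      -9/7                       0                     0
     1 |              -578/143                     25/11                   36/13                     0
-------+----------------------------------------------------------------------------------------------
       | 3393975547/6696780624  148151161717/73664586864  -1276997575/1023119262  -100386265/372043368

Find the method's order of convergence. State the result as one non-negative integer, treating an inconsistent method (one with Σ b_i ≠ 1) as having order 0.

b = (3393975547/6696780624, 148151161717/73664586864, -1276997575/1023119262, -100386265/372043368)
c = (0, 18/13, 113/70, 1)
Ac = (0, 0, -162/91, 38124/5005)
Σ b_i: 3393975547/6696780624·1 + 148151161717/73664586864·1 + (-1276997575/1023119262)·1 + (-100386265/372043368)·1 = 1 ✓
b·c: 148151161717/73664586864·18/13 + (-1276997575/1023119262)·113/70 + (-100386265/372043368)·1 = 1/2 ✓
b·c²: 148151161717/73664586864·324/169 + (-1276997575/1023119262)·12769/4900 + (-100386265/372043368)·1 = 1/3 ✓
b·Ac: (-1276997575/1023119262)·(-162/91) + (-100386265/372043368)·38124/5005 = 1/6 ✓
b·c³: 148151161717/73664586864·5832/2197 + (-1276997575/1023119262)·1442897/343000 + (-100386265/372043368)·1 = -8787957401/48365637840 ≠ 1/4 ⇒ order 3.
b·(c∘Ac): (-1276997575/1023119262)·(-9153/3185) + (-100386265/372043368)·38124/5005 = 377240239/246306489 ≠ 1/8
b·Ac²: (-1276997575/1023119262)·(-2916/1183) + (-100386265/372043368)·26356203/2277275 = -11311205963/244515169080 ≠ 1/12
b·A²c: (-100386265/372043368)·(-5832/1183) = 129068055/97029829 ≠ 1/24

3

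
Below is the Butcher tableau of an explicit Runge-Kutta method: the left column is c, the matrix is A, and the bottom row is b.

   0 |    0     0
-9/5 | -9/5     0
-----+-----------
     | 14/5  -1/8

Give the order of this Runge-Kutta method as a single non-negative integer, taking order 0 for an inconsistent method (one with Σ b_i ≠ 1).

0

b = (14/5, -1/8)
c = (0, -9/5)
Σ b_i: 14/5·1 + (-1/8)·1 = 107/40 ≠ 1 ⇒ order 0.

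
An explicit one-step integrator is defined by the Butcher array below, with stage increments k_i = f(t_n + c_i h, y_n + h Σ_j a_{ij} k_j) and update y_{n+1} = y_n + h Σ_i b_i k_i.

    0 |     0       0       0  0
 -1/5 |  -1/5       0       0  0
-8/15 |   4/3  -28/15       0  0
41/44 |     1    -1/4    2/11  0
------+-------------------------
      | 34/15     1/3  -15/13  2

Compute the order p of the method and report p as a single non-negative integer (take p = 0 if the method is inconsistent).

0

b = (34/15, 1/3, -15/13, 2)
c = (0, -1/5, -8/15, 41/44)
Ac = (0, 0, 28/75, -31/660)
Σ b_i: 34/15·1 + 1/3·1 + (-15/13)·1 + 2·1 = 224/65 ≠ 1 ⇒ order 0.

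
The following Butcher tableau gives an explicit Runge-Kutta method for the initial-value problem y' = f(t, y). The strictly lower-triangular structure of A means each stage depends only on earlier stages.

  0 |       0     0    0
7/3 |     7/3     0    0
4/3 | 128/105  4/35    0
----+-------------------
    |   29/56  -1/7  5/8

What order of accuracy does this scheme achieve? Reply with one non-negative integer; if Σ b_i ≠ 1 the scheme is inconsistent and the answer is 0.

3

b = (29/56, -1/7, 5/8)
c = (0, 7/3, 4/3)
Ac = (0, 0, 4/15)
Σ b_i: 29/56·1 + (-1/7)·1 + 5/8·1 = 1 ✓
b·c: (-1/7)·7/3 + 5/8·4/3 = 1/2 ✓
b·c²: (-1/7)·49/9 + 5/8·16/9 = 1/3 ✓
b·Ac: 5/8·4/15 = 1/6 ✓; 3 stages ⇒ order 3.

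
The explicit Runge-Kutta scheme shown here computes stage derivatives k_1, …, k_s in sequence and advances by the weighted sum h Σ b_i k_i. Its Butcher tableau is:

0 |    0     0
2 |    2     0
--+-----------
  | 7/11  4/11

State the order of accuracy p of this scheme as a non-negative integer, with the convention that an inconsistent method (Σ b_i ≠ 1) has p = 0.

b = (7/11, 4/11)
c = (0, 2)
Σ b_i: 7/11·1 + 4/11·1 = 1 ✓
b·c: 4/11·2 = 8/11 ≠ 1/2 ⇒ order 1.

1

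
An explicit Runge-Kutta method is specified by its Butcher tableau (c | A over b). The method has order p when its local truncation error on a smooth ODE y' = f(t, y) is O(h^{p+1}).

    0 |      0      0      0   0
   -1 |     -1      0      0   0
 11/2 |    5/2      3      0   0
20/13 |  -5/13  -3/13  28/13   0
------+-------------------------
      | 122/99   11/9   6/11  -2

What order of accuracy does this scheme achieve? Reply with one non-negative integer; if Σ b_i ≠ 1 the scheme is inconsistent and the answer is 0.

1

b = (122/99, 11/9, 6/11, -2)
c = (0, -1, 11/2, 20/13)
Ac = (0, 0, -3, 157/13)
Σ b_i: 122/99·1 + 11/9·1 + 6/11·1 + (-2)·1 = 1 ✓
b·c: 11/9·(-1) + 6/11·11/2 + (-2)·20/13 = -152/117 ≠ 1/2 ⇒ order 1.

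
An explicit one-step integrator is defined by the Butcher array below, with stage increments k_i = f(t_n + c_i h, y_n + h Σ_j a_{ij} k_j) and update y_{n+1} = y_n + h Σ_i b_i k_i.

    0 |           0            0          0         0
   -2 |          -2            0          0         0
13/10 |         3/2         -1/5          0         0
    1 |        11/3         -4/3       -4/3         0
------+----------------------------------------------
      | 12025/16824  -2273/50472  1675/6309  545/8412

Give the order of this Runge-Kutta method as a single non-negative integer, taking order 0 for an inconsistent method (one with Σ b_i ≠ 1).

b = (12025/16824, -2273/50472, 1675/6309, 545/8412)
c = (0, -2, 13/10, 1)
Ac = (0, 0, 2/5, 14/15)
Σ b_i: 12025/16824·1 + (-2273/50472)·1 + 1675/6309·1 + 545/8412·1 = 1 ✓
b·c: (-2273/50472)·(-2) + 1675/6309·13/10 + 545/8412·1 = 1/2 ✓
b·c²: (-2273/50472)·4 + 1675/6309·169/100 + 545/8412·1 = 1/3 ✓
b·Ac: 1675/6309·2/5 + 545/8412·14/15 = 1/6 ✓
b·c³: (-2273/50472)·(-8) + 1675/6309·2197/1000 + 545/8412·1 = 84823/84120 ≠ 1/4 ⇒ order 3.
b·(c∘Ac): 1675/6309·13/25 + 545/8412·14/15 = 835/4206 ≠ 1/8
b·Ac²: 1675/6309·(-4/5) + 545/8412·(-569/75) = -9869/14020 ≠ 1/12
b·A²c: 545/8412·(-8/15) = -218/6309 ≠ 1/24

3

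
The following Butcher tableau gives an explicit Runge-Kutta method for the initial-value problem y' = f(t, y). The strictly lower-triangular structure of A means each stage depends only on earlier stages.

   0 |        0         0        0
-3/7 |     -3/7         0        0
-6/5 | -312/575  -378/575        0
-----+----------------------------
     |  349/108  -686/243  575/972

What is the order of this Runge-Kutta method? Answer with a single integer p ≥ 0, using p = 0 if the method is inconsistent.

3

b = (349/108, -686/243, 575/972)
c = (0, -3/7, -6/5)
Ac = (0, 0, 162/575)
Σ b_i: 349/108·1 + (-686/243)·1 + 575/972·1 = 1 ✓
b·c: (-686/243)·(-3/7) + 575/972·(-6/5) = 1/2 ✓
b·c²: (-686/243)·9/49 + 575/972·36/25 = 1/3 ✓
b·Ac: 575/972·162/575 = 1/6 ✓; 3 stages ⇒ order 3.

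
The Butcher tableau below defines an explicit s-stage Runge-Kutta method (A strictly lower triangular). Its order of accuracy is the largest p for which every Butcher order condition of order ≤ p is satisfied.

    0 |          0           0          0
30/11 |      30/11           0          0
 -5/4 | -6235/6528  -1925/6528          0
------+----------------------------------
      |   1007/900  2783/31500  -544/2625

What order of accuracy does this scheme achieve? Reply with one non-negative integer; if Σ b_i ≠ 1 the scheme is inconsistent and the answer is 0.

3

b = (1007/900, 2783/31500, -544/2625)
c = (0, 30/11, -5/4)
Ac = (0, 0, -875/1088)
Σ b_i: 1007/900·1 + 2783/31500·1 + (-544/2625)·1 = 1 ✓
b·c: 2783/31500·30/11 + (-544/2625)·(-5/4) = 1/2 ✓
b·c²: 2783/31500·900/121 + (-544/2625)·25/16 = 1/3 ✓
b·Ac: (-544/2625)·(-875/1088) = 1/6 ✓; 3 stages ⇒ order 3.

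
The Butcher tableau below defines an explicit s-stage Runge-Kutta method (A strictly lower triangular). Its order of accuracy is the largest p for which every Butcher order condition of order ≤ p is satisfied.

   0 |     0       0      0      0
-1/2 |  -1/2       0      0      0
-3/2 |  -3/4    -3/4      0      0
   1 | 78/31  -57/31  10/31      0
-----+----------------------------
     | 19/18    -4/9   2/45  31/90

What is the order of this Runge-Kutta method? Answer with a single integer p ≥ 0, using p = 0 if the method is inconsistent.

4

b = (19/18, -4/9, 2/45, 31/90)
c = (0, -1/2, -3/2, 1)
Ac = (0, 0, 3/8, 27/62)
Σ b_i: 19/18·1 + (-4/9)·1 + 2/45·1 + 31/90·1 = 1 ✓
b·c: (-4/9)·(-1/2) + 2/45·(-3/2) + 31/90·1 = 1/2 ✓
b·c²: (-4/9)·1/4 + 2/45·9/4 + 31/90·1 = 1/3 ✓
b·Ac: 2/45·3/8 + 31/90·27/62 = 1/6 ✓
b·c³: (-4/9)·(-1/8) + 2/45·(-27/8) + 31/90·1 = 1/4 ✓
b·(c∘Ac): 2/45·(-9/16) + 31/90·27/62 = 1/8 ✓
b·Ac²: 2/45·(-3/16) + 31/90·33/124 = 1/12 ✓
b·A²c: 31/90·15/124 = 1/24 ✓; 4 stages ⇒ order 4.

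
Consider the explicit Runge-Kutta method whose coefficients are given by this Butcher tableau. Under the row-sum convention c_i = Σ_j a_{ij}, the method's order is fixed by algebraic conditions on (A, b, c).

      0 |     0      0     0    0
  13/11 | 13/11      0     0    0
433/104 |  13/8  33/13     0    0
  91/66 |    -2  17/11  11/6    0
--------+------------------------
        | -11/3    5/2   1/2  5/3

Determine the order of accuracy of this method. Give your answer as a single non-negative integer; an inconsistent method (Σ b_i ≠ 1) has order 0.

b = (-11/3, 5/2, 1/2, 5/3)
c = (0, 13/11, 433/104, 91/66)
Ac = (0, 0, 3, 714227/75504)
Σ b_i: (-11/3)·1 + 5/2·1 + 1/2·1 + 5/3·1 = 1 ✓
b·c: 5/2·13/11 + 1/2·433/104 + 5/3·91/66 = 151027/20592 ≠ 1/2 ⇒ order 1.

1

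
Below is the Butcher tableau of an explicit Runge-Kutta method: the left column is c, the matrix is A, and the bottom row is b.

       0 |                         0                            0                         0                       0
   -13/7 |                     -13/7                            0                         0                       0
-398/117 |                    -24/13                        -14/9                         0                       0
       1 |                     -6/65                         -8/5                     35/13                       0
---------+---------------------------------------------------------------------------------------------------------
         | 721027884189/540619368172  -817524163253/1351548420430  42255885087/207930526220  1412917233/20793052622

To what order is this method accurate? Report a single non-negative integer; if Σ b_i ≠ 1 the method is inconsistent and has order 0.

b = (721027884189/540619368172, -817524163253/1351548420430, 42255885087/207930526220, 1412917233/20793052622)
c = (0, -13/7, -398/117, 1)
Ac = (0, 0, 26/9, -329366/53235)
Σ b_i: 721027884189/540619368172·1 + (-817524163253/1351548420430)·1 + 42255885087/207930526220·1 + 1412917233/20793052622·1 = 1 ✓
b·c: (-817524163253/1351548420430)·(-13/7) + 42255885087/207930526220·(-398/117) + 1412917233/20793052622·1 = 1/2 ✓
b·c²: (-817524163253/1351548420430)·169/49 + 42255885087/207930526220·158404/13689 + 1412917233/20793052622·1 = 1/3 ✓
b·Ac: 42255885087/207930526220·26/9 + 1412917233/20793052622·(-329366/53235) = 1/6 ✓
b·c³: (-817524163253/1351548420430)·(-2197/343) + 42255885087/207930526220·(-63044792/1601613) + 1412917233/20793052622·1 = -14805101181614/3649180735161 ≠ 1/4 ⇒ order 3.
b·(c∘Ac): 42255885087/207930526220·(-796/81) + 1412917233/20793052622·(-329366/53235) = -75400925066/31189578933 ≠ 1/8
b·Ac²: 42255885087/207930526220·(-338/63) + 1412917233/20793052622·1117716436/43599465 = 33294675148519/51088530292254 ≠ 1/12
b·A²c: 1412917233/20793052622·70/9 = 16484034385/31189578933 ≠ 1/24

3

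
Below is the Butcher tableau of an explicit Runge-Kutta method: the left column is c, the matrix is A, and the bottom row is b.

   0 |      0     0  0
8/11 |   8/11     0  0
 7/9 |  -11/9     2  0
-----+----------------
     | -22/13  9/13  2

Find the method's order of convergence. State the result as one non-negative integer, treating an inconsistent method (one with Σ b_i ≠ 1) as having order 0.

1

b = (-22/13, 9/13, 2)
c = (0, 8/11, 7/9)
Ac = (0, 0, 16/11)
Σ b_i: (-22/13)·1 + 9/13·1 + 2·1 = 1 ✓
b·c: 9/13·8/11 + 2·7/9 = 2650/1287 ≠ 1/2 ⇒ order 1.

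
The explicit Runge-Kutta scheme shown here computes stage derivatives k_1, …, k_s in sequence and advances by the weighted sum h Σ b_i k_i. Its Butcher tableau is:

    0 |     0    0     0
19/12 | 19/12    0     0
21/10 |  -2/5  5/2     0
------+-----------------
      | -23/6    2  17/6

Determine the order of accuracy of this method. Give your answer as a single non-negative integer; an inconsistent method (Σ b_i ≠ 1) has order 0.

1

b = (-23/6, 2, 17/6)
c = (0, 19/12, 21/10)
Ac = (0, 0, 95/24)
Σ b_i: (-23/6)·1 + 2·1 + 17/6·1 = 1 ✓
b·c: 2·19/12 + 17/6·21/10 = 547/60 ≠ 1/2 ⇒ order 1.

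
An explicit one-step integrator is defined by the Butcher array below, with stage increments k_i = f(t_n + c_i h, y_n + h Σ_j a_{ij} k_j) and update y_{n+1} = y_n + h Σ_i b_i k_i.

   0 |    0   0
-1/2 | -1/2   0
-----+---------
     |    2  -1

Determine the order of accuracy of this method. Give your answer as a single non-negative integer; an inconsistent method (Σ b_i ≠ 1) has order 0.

b = (2, -1)
c = (0, -1/2)
Σ b_i: 2·1 + (-1)·1 = 1 ✓
b·c: (-1)·(-1/2) = 1/2 ✓; 2 stages ⇒ order 2.

2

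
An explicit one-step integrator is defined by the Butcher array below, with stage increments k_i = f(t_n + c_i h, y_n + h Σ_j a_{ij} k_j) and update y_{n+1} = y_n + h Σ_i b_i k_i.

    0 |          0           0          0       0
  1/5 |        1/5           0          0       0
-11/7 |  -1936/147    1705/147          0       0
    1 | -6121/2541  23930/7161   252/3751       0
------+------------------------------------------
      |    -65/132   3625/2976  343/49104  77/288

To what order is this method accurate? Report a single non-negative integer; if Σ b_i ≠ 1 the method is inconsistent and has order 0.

4

b = (-65/132, 3625/2976, 343/49104, 77/288)
c = (0, 1/5, -11/7, 1)
Ac = (0, 0, 341/147, 130/231)
Σ b_i: (-65/132)·1 + 3625/2976·1 + 343/49104·1 + 77/288·1 = 1 ✓
b·c: 3625/2976·1/5 + 343/49104·(-11/7) + 77/288·1 = 1/2 ✓
b·c²: 3625/2976·1/25 + 343/49104·121/49 + 77/288·1 = 1/3 ✓
b·Ac: 343/49104·341/147 + 77/288·130/231 = 1/6 ✓
b·c³: 3625/2976·1/125 + 343/49104·(-1331/343) + 77/288·1 = 1/4 ✓
b·(c∘Ac): 343/49104·(-3751/1029) + 77/288·130/231 = 1/8 ✓
b·Ac²: 343/49104·341/735 + 77/288·346/1155 = 1/12 ✓
b·A²c: 77/288·12/77 = 1/24 ✓; 4 stages ⇒ order 4.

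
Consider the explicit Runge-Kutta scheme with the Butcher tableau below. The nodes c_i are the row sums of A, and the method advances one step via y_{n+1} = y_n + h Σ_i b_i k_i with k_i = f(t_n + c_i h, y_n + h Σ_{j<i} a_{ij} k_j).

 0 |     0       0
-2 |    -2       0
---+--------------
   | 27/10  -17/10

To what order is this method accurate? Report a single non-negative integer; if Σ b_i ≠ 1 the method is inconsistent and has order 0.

1

b = (27/10, -17/10)
c = (0, -2)
Σ b_i: 27/10·1 + (-17/10)·1 = 1 ✓
b·c: (-17/10)·(-2) = 17/5 ≠ 1/2 ⇒ order 1.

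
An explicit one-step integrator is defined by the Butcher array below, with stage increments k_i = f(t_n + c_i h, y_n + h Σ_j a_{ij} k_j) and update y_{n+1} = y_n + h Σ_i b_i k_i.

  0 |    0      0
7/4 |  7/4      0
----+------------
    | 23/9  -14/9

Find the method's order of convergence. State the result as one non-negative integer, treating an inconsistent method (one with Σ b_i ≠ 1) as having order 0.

1

b = (23/9, -14/9)
c = (0, 7/4)
Σ b_i: 23/9·1 + (-14/9)·1 = 1 ✓
b·c: (-14/9)·7/4 = -49/18 ≠ 1/2 ⇒ order 1.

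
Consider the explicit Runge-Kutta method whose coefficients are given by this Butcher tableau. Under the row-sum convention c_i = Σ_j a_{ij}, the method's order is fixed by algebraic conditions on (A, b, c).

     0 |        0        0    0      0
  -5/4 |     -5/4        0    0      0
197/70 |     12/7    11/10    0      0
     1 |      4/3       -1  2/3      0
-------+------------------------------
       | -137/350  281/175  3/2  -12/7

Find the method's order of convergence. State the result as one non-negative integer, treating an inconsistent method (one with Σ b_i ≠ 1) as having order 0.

b = (-137/350, 281/175, 3/2, -12/7)
c = (0, -5/4, 197/70, 1)
Ac = (0, 0, -11/8, 1313/420)
Σ b_i: (-137/350)·1 + 281/175·1 + 3/2·1 + (-12/7)·1 = 1 ✓
b·c: 281/175·(-5/4) + 3/2·197/70 + (-12/7)·1 = 1/2 ✓
b·c²: 281/175·25/16 + 3/2·38809/4900 + (-12/7)·1 = 248429/19600 ≠ 1/3 ⇒ order 2.
b·Ac: 3/2·(-11/8) + (-12/7)·1313/420 = -29093/3920 ≠ 1/6

2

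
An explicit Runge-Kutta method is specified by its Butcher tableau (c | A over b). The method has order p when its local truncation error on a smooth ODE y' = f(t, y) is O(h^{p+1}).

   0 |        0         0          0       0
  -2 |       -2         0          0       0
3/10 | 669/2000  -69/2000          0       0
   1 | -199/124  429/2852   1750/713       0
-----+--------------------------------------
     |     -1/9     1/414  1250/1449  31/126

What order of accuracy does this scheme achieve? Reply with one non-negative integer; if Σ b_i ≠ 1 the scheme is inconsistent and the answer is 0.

4

b = (-1/9, 1/414, 1250/1449, 31/126)
c = (0, -2, 3/10, 1)
Ac = (0, 0, 69/1000, 27/62)
Σ b_i: (-1/9)·1 + 1/414·1 + 1250/1449·1 + 31/126·1 = 1 ✓
b·c: 1/414·(-2) + 1250/1449·3/10 + 31/126·1 = 1/2 ✓
b·c²: 1/414·4 + 1250/1449·9/100 + 31/126·1 = 1/3 ✓
b·Ac: 1250/1449·69/1000 + 31/126·27/62 = 1/6 ✓
b·c³: 1/414·(-8) + 1250/1449·27/1000 + 31/126·1 = 1/4 ✓
b·(c∘Ac): 1250/1449·207/10000 + 31/126·27/62 = 1/8 ✓
b·Ac²: 1250/1449·(-69/500) + 31/126·51/62 = 1/12 ✓
b·A²c: 31/126·21/124 = 1/24 ✓; 4 stages ⇒ order 4.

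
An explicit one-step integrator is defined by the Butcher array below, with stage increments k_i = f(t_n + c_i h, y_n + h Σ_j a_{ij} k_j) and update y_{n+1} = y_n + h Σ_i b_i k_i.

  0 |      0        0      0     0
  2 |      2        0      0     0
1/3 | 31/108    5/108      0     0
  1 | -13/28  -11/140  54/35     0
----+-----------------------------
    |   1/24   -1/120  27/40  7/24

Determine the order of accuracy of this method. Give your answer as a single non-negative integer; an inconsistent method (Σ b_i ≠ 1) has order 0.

b = (1/24, -1/120, 27/40, 7/24)
c = (0, 2, 1/3, 1)
Ac = (0, 0, 5/54, 5/14)
Σ b_i: 1/24·1 + (-1/120)·1 + 27/40·1 + 7/24·1 = 1 ✓
b·c: (-1/120)·2 + 27/40·1/3 + 7/24·1 = 1/2 ✓
b·c²: (-1/120)·4 + 27/40·1/9 + 7/24·1 = 1/3 ✓
b·Ac: 27/40·5/54 + 7/24·5/14 = 1/6 ✓
b·c³: (-1/120)·8 + 27/40·1/27 + 7/24·1 = 1/4 ✓
b·(c∘Ac): 27/40·5/162 + 7/24·5/14 = 1/8 ✓
b·Ac²: 27/40·5/27 + 7/24·(-1/7) = 1/12 ✓
b·A²c: 7/24·1/7 = 1/24 ✓; 4 stages ⇒ order 4.

4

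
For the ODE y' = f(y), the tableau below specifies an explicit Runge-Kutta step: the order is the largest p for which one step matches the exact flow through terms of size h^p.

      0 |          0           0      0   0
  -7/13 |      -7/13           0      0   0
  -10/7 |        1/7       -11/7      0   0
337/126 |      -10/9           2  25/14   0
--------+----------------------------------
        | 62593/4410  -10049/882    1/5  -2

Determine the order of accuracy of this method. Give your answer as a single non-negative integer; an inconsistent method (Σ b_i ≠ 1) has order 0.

2

b = (62593/4410, -10049/882, 1/5, -2)
c = (0, -7/13, -10/7, 337/126)
Ac = (0, 0, 11/13, -2311/637)
Σ b_i: 62593/4410·1 + (-10049/882)·1 + 1/5·1 + (-2)·1 = 1 ✓
b·c: (-10049/882)·(-7/13) + 1/5·(-10/7) + (-2)·337/126 = 1/2 ✓
b·c²: (-10049/882)·49/169 + 1/5·100/49 + (-2)·113569/15876 = -887585/51597 ≠ 1/3 ⇒ order 2.
b·Ac: 1/5·11/13 + (-2)·(-2311/637) = 23649/3185 ≠ 1/6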